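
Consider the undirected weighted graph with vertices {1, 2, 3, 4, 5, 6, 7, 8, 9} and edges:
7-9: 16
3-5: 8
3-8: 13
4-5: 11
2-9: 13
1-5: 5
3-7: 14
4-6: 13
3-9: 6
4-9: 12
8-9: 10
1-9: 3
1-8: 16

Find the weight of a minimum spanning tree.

75

Kruskal's algorithm — process edges by increasing weight (ties by edge label):
1-9 (3): add — endpoints in different components.
1-5 (5): add — endpoints in different components.
3-9 (6): add — endpoints in different components.
3-5 (8): skip — 3 and 5 already connected.
8-9 (10): add — endpoints in different components.
4-5 (11): add — endpoints in different components.
4-9 (12): skip — 4 and 9 already connected.
2-9 (13): add — endpoints in different components.
3-8 (13): skip — 3 and 8 already connected.
4-6 (13): add — endpoints in different components.
3-7 (14): add — endpoints in different components.
MST edges: 1-9, 1-5, 3-9, 8-9, 4-5, 2-9, 4-6, 3-7; total weight 3+5+6+10+11+13+13+14 = 75.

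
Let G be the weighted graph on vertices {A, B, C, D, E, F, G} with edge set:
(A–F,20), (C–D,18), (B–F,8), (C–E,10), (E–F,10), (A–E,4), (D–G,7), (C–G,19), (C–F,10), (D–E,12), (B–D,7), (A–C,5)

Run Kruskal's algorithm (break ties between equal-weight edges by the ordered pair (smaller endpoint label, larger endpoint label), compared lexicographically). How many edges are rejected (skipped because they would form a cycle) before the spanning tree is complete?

1

Kruskal: consider edges lightest-first.
A–E (4): add — endpoints in different components.
A–C (5): add — endpoints in different components.
B–D (7): add — endpoints in different components.
D–G (7): add — endpoints in different components.
B–F (8): add — endpoints in different components.
C–E (10): skip — C and E already connected.
C–F (10): add — endpoints in different components.
Edges rejected before the tree was complete: 1.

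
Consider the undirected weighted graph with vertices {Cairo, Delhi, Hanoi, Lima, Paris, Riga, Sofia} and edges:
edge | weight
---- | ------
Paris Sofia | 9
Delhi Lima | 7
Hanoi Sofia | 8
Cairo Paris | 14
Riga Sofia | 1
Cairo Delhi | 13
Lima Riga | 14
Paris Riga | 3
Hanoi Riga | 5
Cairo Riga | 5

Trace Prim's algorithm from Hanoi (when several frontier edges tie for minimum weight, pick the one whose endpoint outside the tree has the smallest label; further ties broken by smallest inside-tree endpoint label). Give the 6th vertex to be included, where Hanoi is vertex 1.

Prim, starting at Hanoi.
Step 1: frontier [Hanoi Riga 5, Hanoi Sofia 8] → take Hanoi Riga (5); add Riga.
Step 2: frontier [Hanoi Sofia 8, Riga Sofia 1, Paris Riga 3, Cairo Riga 5, Lima Riga 14] → take Riga Sofia (1); add Sofia.
Step 3: frontier [Paris Riga 3, Cairo Riga 5, Lima Riga 14, Paris Sofia 9] → take Paris Riga (3); add Paris.
Step 4: frontier [Cairo Paris 14, Cairo Riga 5, Lima Riga 14] → take Cairo Riga (5); add Cairo.
Step 5: frontier [Cairo Delhi 13, Lima Riga 14] → take Cairo Delhi (13); add Delhi.
Step 6: frontier [Delhi Lima 7, Lima Riga 14] → take Delhi Lima (7); add Lima.
Vertex order: Hanoi, Riga, Sofia, Paris, Cairo, Delhi, Lima. The 6th vertex is Delhi.

Delhi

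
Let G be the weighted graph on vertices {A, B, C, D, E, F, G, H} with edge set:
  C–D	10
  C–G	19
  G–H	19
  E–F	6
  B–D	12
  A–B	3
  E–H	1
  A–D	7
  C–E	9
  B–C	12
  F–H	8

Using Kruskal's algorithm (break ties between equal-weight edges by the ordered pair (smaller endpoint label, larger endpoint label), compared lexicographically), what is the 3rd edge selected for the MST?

Kruskal: consider edges lightest-first.
E–H (1): add — endpoints in different components.
A–B (3): add — endpoints in different components.
E–F (6): add — endpoints in different components.
A–D (7): add — endpoints in different components.
F–H (8): skip — F and H already connected.
C–E (9): add — endpoints in different components.
C–D (10): add — endpoints in different components.
B–C (12): skip — B and C already connected.
B–D (12): skip — B and D already connected.
C–G (19): add — endpoints in different components.
The 3rd edge added is E–F.

E-F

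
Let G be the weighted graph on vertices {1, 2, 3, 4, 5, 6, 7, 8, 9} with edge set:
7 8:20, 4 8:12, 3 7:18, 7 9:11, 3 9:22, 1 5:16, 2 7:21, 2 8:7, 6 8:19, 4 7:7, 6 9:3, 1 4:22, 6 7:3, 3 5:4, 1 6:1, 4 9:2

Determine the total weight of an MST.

Kruskal's algorithm — process edges by increasing weight (ties by edge label):
1 6 (1): add — endpoints in different components.
4 9 (2): add — endpoints in different components.
6 7 (3): add — endpoints in different components.
6 9 (3): add — endpoints in different components.
3 5 (4): add — endpoints in different components.
2 8 (7): add — endpoints in different components.
4 7 (7): skip — 4 and 7 already connected.
7 9 (11): skip — 7 and 9 already connected.
4 8 (12): add — endpoints in different components.
1 5 (16): add — endpoints in different components.
MST edges: 1 6, 4 9, 6 7, 6 9, 3 5, 2 8, 4 8, 1 5; total weight 1+2+3+3+4+7+12+16 = 48.

48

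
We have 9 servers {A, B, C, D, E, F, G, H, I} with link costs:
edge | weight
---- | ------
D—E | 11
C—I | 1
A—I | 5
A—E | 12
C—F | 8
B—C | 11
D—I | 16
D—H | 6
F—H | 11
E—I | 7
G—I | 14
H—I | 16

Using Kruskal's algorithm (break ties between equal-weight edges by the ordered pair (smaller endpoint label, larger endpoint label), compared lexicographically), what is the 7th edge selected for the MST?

D-E

Kruskal: consider edges lightest-first.
C—I (1): add — endpoints in different components.
A—I (5): add — endpoints in different components.
D—H (6): add — endpoints in different components.
E—I (7): add — endpoints in different components.
C—F (8): add — endpoints in different components.
B—C (11): add — endpoints in different components.
D—E (11): add — endpoints in different components.
F—H (11): skip — F and H already connected.
A—E (12): skip — A and E already connected.
G—I (14): add — endpoints in different components.
The 7th edge added is D—E.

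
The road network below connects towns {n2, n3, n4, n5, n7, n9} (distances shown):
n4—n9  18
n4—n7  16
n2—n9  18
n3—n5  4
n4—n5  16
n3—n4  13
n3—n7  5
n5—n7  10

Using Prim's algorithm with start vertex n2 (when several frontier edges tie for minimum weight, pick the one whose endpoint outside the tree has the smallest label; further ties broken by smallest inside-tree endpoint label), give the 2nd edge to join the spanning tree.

Prim's algorithm from n2:
Step 1: frontier [n2—n9 18] → take n2—n9 (18); add n9.
Step 2: frontier [n4—n9 18] → take n4—n9 (18); add n4.
Step 3: frontier [n3—n4 13, n4—n5 16, n4—n7 16] → take n3—n4 (13); add n3.
Step 4: frontier [n3—n5 4, n3—n7 5, n4—n5 16, n4—n7 16] → take n3—n5 (4); add n5.
Step 5: frontier [n3—n7 5, n4—n7 16, n5—n7 10] → take n3—n7 (5); add n7.
The 2nd edge added is n4—n9.

n4-n9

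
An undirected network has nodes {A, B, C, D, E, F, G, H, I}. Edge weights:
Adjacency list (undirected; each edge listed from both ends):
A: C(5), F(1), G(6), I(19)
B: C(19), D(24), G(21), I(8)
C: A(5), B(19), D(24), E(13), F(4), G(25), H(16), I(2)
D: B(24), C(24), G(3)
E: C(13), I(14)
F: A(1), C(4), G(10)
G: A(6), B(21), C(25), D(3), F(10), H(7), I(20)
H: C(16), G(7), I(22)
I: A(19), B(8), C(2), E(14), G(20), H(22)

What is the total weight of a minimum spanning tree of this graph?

44

Kruskal: consider edges lightest-first.
A–F (1): add — endpoints in different components.
C–I (2): add — endpoints in different components.
D–G (3): add — endpoints in different components.
C–F (4): add — endpoints in different components.
A–C (5): skip — A and C already connected.
A–G (6): add — endpoints in different components.
G–H (7): add — endpoints in different components.
B–I (8): add — endpoints in different components.
F–G (10): skip — F and G already connected.
C–E (13): add — endpoints in different components.
MST edges: A–F, C–I, D–G, C–F, A–G, G–H, B–I, C–E; total weight 1+2+3+4+6+7+8+13 = 44.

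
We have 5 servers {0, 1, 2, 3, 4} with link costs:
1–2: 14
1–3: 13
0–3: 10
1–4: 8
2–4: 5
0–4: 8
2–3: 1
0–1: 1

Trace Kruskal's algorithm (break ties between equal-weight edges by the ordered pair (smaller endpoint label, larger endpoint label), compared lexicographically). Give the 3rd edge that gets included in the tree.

Kruskal's algorithm — process edges by increasing weight (ties by edge label):
0–1 (1): add — endpoints in different components.
2–3 (1): add — endpoints in different components.
2–4 (5): add — endpoints in different components.
0–4 (8): add — endpoints in different components.
The 3rd edge added is 2–4.

2-4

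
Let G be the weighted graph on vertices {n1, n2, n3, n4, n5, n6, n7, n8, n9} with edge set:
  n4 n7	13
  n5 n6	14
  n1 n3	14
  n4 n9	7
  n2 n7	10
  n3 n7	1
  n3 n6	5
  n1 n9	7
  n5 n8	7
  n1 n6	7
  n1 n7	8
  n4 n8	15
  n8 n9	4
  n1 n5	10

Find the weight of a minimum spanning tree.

Prim, starting at n5.
Step 1: cheapest edge leaving the tree is n5 n8 (7); add n8.
Step 2: cheapest edge leaving the tree is n8 n9 (4); add n9.
Step 3: cheapest edge leaving the tree is n1 n9 (7); add n1.
Step 4: cheapest edge leaving the tree is n4 n9 (7); add n4.
Step 5: cheapest edge leaving the tree is n1 n6 (7); add n6.
Step 6: cheapest edge leaving the tree is n3 n6 (5); add n3.
Step 7: cheapest edge leaving the tree is n3 n7 (1); add n7.
Step 8: cheapest edge leaving the tree is n2 n7 (10); add n2.
MST edges: n5 n8, n8 n9, n1 n9, n4 n9, n1 n6, n3 n6, n3 n7, n2 n7; total weight 7+4+7+7+7+5+1+10 = 48.

48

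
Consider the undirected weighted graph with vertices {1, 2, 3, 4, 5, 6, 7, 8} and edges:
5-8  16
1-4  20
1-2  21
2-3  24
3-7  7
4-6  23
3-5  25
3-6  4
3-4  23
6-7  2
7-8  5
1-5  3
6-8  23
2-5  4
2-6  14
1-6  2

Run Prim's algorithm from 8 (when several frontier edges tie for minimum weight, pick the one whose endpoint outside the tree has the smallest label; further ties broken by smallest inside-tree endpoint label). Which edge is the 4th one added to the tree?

Grow the tree from 8 using Prim:
Step 1: cheapest edge leaving the tree is 7-8 (5); add 7.
Step 2: cheapest edge leaving the tree is 6-7 (2); add 6.
Step 3: cheapest edge leaving the tree is 1-6 (2); add 1.
Step 4: cheapest edge leaving the tree is 1-5 (3); add 5.
Step 5: cheapest edge leaving the tree is 2-5 (4); add 2.
Step 6: cheapest edge leaving the tree is 3-6 (4); add 3.
Step 7: cheapest edge leaving the tree is 1-4 (20); add 4.
The 4th edge added is 1-5.

1-5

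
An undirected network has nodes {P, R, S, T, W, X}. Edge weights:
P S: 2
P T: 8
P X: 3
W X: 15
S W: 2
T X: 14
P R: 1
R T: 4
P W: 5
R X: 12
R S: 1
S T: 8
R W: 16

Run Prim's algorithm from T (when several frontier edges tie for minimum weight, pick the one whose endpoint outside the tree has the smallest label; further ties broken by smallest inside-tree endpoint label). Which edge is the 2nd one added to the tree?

Prim, starting at T.
Step 1: frontier [R T 4, P T 8, S T 8, T X 14] → take R T (4); add R.
Step 2: frontier [P R 1, R S 1, R X 12, R W 16, P T 8, S T 8, T X 14] → take P R (1); add P.
Step 3: frontier [P S 2, P X 3, P W 5, R S 1, R X 12, R W 16, S T 8, T X 14] → take R S (1); add S.
Step 4: frontier [P X 3, P W 5, R X 12, R W 16, S W 2, T X 14] → take S W (2); add W.
Step 5: frontier [P X 3, R X 12, T X 14, W X 15] → take P X (3); add X.
The 2nd edge added is P R.

P-R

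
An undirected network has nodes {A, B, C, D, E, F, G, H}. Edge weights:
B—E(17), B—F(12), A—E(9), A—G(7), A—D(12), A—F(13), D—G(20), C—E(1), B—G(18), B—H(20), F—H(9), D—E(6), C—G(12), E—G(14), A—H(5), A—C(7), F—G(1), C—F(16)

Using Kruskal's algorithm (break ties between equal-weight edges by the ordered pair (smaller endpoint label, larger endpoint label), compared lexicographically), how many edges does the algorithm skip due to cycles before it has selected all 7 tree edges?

Kruskal: consider edges lightest-first.
C—E (1): add — endpoints in different components.
F—G (1): add — endpoints in different components.
A—H (5): add — endpoints in different components.
D—E (6): add — endpoints in different components.
A—C (7): add — endpoints in different components.
A—G (7): add — endpoints in different components.
A—E (9): skip — A and E already connected.
F—H (9): skip — F and H already connected.
A—D (12): skip — A and D already connected.
B—F (12): add — endpoints in different components.
Edges rejected before the tree was complete: 3.

3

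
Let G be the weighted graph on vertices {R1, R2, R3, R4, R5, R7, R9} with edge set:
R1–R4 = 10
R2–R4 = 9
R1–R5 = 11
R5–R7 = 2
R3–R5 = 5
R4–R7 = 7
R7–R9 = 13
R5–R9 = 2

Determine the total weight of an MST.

35

Sort edges by weight, then run Kruskal:
R5–R7 (2): add — endpoints in different components.
R5–R9 (2): add — endpoints in different components.
R3–R5 (5): add — endpoints in different components.
R4–R7 (7): add — endpoints in different components.
R2–R4 (9): add — endpoints in different components.
R1–R4 (10): add — endpoints in different components.
MST edges: R5–R7, R5–R9, R3–R5, R4–R7, R2–R4, R1–R4; total weight 2+2+5+7+9+10 = 35.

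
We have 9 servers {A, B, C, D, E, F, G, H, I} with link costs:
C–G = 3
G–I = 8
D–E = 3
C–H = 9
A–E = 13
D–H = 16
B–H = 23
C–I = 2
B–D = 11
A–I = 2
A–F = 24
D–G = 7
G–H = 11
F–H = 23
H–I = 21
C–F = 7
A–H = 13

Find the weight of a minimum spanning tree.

44

Sort edges by weight, then run Kruskal:
A–I (2): add — endpoints in different components.
C–I (2): add — endpoints in different components.
C–G (3): add — endpoints in different components.
D–E (3): add — endpoints in different components.
C–F (7): add — endpoints in different components.
D–G (7): add — endpoints in different components.
G–I (8): skip — G and I already connected.
C–H (9): add — endpoints in different components.
B–D (11): add — endpoints in different components.
MST edges: A–I, C–I, C–G, D–E, C–F, D–G, C–H, B–D; total weight 2+2+3+3+7+7+9+11 = 44.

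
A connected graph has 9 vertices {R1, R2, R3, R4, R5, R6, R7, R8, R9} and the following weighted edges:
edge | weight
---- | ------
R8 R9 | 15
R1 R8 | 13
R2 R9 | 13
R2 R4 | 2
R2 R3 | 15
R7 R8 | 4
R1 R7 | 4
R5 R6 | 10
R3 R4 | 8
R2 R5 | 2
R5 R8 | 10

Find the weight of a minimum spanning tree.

Prim's algorithm from R7:
Step 1: frontier [R1 R7 4, R7 R8 4] → take R1 R7 (4); add R1.
Step 2: frontier [R1 R8 13, R7 R8 4] → take R7 R8 (4); add R8.
Step 3: frontier [R5 R8 10, R8 R9 15] → take R5 R8 (10); add R5.
Step 4: frontier [R2 R5 2, R5 R6 10, R8 R9 15] → take R2 R5 (2); add R2.
Step 5: frontier [R2 R4 2, R2 R9 13, R2 R3 15, R5 R6 10, R8 R9 15] → take R2 R4 (2); add R4.
Step 6: frontier [R2 R9 13, R2 R3 15, R3 R4 8, R5 R6 10, R8 R9 15] → take R3 R4 (8); add R3.
Step 7: frontier [R2 R9 13, R5 R6 10, R8 R9 15] → take R5 R6 (10); add R6.
Step 8: frontier [R2 R9 13, R8 R9 15] → take R2 R9 (13); add R9.
MST edges: R1 R7, R7 R8, R5 R8, R2 R5, R2 R4, R3 R4, R5 R6, R2 R9; total weight 4+4+10+2+2+8+10+13 = 53.

53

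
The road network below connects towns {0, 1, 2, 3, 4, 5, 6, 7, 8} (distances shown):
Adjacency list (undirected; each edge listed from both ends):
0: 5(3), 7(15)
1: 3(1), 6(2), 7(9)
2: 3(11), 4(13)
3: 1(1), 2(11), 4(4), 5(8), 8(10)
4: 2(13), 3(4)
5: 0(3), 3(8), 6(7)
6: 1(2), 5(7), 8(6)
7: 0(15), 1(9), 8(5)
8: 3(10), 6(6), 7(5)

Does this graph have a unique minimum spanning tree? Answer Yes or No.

Kruskal's algorithm — process edges by increasing weight (ties by edge label):
1-3 (1): add — endpoints in different components.
1-6 (2): add — endpoints in different components.
0-5 (3): add — endpoints in different components.
3-4 (4): add — endpoints in different components.
7-8 (5): add — endpoints in different components.
6-8 (6): add — endpoints in different components.
5-6 (7): add — endpoints in different components.
3-5 (8): skip — 3 and 5 already connected.
1-7 (9): skip — 1 and 7 already connected.
3-8 (10): skip — 3 and 8 already connected.
2-3 (11): add — endpoints in different components.
Every non-tree edge has weight strictly greater than the heaviest edge on the tree path between its endpoints, so the MST is unique.

Yes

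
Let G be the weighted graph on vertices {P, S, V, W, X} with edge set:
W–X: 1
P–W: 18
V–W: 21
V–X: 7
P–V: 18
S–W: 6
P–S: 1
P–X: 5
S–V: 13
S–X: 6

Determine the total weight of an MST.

14

Sort edges by weight, then run Kruskal:
P–S (1): add. Components now {V} {P,S} {W} {X}
W–X (1): add. Components now {V} {P,S} {W,X}
P–X (5): add. Components now {V} {P,S,W,X}
S–W (6): skip — S and W already connected.
S–X (6): skip — S and X already connected.
V–X (7): add. Components now {P,S,V,W,X}
MST edges: P–S, W–X, P–X, V–X; total weight 1+1+5+7 = 14.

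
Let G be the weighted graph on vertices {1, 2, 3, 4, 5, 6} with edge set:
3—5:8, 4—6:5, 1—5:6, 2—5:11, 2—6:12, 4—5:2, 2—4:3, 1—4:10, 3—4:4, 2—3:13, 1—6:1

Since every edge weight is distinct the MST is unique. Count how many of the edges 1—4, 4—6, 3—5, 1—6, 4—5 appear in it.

3

Kruskal: consider edges lightest-first.
1—6 (1): add. Components now {1,6} {2} {3} {4} {5}
4—5 (2): add. Components now {1,6} {2} {3} {4,5}
2—4 (3): add. Components now {1,6} {2,4,5} {3}
3—4 (4): add. Components now {1,6} {2,3,4,5}
4—6 (5): add. Components now {1,2,3,4,5,6}
MST edge set: {1—6, 4—5, 2—4, 3—4, 4—6}.
Of the listed edges, {4—6, 1—6, 4—5} are in the MST → 3.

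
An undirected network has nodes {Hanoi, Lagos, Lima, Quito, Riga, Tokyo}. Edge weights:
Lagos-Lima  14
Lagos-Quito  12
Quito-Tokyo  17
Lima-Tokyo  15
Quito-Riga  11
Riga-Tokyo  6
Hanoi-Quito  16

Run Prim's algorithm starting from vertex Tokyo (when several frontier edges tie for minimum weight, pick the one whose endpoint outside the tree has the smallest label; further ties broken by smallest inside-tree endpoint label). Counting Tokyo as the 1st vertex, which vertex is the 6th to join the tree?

Grow the tree from Tokyo using Prim:
Step 1: frontier [Riga-Tokyo 6, Lima-Tokyo 15, Quito-Tokyo 17] → take Riga-Tokyo (6); add Riga.
Step 2: frontier [Quito-Riga 11, Lima-Tokyo 15, Quito-Tokyo 17] → take Quito-Riga (11); add Quito.
Step 3: frontier [Lagos-Quito 12, Hanoi-Quito 16, Lima-Tokyo 15] → take Lagos-Quito (12); add Lagos.
Step 4: frontier [Lagos-Lima 14, Hanoi-Quito 16, Lima-Tokyo 15] → take Lagos-Lima (14); add Lima.
Step 5: frontier [Hanoi-Quito 16] → take Hanoi-Quito (16); add Hanoi.
Vertex order: Tokyo, Riga, Quito, Lagos, Lima, Hanoi. The 6th vertex is Hanoi.

Hanoi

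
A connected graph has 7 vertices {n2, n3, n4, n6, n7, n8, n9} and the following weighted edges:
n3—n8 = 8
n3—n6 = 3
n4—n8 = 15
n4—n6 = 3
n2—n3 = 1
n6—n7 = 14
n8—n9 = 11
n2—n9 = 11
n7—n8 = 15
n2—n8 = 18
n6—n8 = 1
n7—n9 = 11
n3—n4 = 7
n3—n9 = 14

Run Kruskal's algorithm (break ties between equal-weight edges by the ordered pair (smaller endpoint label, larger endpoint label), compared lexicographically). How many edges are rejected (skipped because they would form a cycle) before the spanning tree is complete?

2

Sort edges by weight, then run Kruskal:
n2—n3 (1): add — endpoints in different components.
n6—n8 (1): add — endpoints in different components.
n3—n6 (3): add — endpoints in different components.
n4—n6 (3): add — endpoints in different components.
n3—n4 (7): skip — n4 and n3 already connected.
n3—n8 (8): skip — n3 and n8 already connected.
n2—n9 (11): add — endpoints in different components.
n7—n9 (11): add — endpoints in different components.
Edges rejected before the tree was complete: 2.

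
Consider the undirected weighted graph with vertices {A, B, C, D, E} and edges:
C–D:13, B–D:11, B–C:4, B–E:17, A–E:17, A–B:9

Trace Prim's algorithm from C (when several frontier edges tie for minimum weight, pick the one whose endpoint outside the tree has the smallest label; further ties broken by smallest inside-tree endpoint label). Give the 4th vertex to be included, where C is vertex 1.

D

Grow the tree from C using Prim:
Step 1: cheapest edge leaving the tree is B–C (4); add B.
Step 2: cheapest edge leaving the tree is A–B (9); add A.
Step 3: cheapest edge leaving the tree is B–D (11); add D.
Step 4: cheapest edge leaving the tree is A–E (17); add E.
Vertex order: C, B, A, D, E. The 4th vertex is D.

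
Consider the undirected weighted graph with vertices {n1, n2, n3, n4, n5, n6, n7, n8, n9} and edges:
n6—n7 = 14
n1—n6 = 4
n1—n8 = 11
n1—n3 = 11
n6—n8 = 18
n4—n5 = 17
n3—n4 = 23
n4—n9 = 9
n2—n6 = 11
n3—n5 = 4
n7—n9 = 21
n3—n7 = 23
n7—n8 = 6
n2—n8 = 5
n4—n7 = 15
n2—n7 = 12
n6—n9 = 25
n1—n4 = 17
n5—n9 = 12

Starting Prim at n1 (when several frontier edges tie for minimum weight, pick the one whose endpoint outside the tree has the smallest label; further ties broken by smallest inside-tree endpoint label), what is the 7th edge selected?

Grow the tree from n1 using Prim:
Step 1: cheapest edge leaving the tree is n1—n6 (4); add n6.
Step 2: cheapest edge leaving the tree is n2—n6 (11); add n2.
Step 3: cheapest edge leaving the tree is n2—n8 (5); add n8.
Step 4: cheapest edge leaving the tree is n7—n8 (6); add n7.
Step 5: cheapest edge leaving the tree is n1—n3 (11); add n3.
Step 6: cheapest edge leaving the tree is n3—n5 (4); add n5.
Step 7: cheapest edge leaving the tree is n5—n9 (12); add n9.
Step 8: cheapest edge leaving the tree is n4—n9 (9); add n4.
The 7th edge added is n5—n9.

n5-n9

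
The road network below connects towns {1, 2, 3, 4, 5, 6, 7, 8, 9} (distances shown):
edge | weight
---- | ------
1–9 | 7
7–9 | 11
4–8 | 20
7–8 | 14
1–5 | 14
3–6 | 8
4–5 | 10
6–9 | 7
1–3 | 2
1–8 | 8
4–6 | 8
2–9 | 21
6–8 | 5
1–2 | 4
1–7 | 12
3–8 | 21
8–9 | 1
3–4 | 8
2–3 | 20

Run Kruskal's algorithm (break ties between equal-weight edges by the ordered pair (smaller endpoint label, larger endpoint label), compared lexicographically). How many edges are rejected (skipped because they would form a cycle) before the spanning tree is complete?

4

Sort edges by weight, then run Kruskal:
8–9 (1): add — endpoints in different components.
1–3 (2): add — endpoints in different components.
1–2 (4): add — endpoints in different components.
6–8 (5): add — endpoints in different components.
1–9 (7): add — endpoints in different components.
6–9 (7): skip — 6 and 9 already connected.
1–8 (8): skip — 1 and 8 already connected.
3–4 (8): add — endpoints in different components.
3–6 (8): skip — 3 and 6 already connected.
4–6 (8): skip — 4 and 6 already connected.
4–5 (10): add — endpoints in different components.
7–9 (11): add — endpoints in different components.
Edges rejected before the tree was complete: 4.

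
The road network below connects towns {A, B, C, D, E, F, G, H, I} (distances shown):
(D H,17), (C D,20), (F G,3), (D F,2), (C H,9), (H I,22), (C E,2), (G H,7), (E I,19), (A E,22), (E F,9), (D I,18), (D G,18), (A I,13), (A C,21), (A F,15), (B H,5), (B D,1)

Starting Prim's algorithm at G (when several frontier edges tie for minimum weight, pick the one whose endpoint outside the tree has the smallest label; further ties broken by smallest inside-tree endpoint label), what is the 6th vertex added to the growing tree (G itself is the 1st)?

Prim's algorithm from G:
Step 1: cheapest edge leaving the tree is F G (3); add F.
Step 2: cheapest edge leaving the tree is D F (2); add D.
Step 3: cheapest edge leaving the tree is B D (1); add B.
Step 4: cheapest edge leaving the tree is B H (5); add H.
Step 5: cheapest edge leaving the tree is C H (9); add C.
Step 6: cheapest edge leaving the tree is C E (2); add E.
Step 7: cheapest edge leaving the tree is A F (15); add A.
Step 8: cheapest edge leaving the tree is A I (13); add I.
Vertex order: G, F, D, B, H, C, E, A, I. The 6th vertex is C.

C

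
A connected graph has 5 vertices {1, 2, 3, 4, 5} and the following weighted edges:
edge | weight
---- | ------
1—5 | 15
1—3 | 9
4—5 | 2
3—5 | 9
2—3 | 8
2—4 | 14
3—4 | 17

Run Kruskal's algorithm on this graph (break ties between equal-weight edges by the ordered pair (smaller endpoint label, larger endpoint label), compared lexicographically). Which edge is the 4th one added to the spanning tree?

3-5

Kruskal's algorithm — process edges by increasing weight (ties by edge label):
4—5 (2): add. Components now {1} {2} {3} {4,5}
2—3 (8): add. Components now {1} {2,3} {4,5}
1—3 (9): add. Components now {1,2,3} {4,5}
3—5 (9): add. Components now {1,2,3,4,5}
The 4th edge added is 3—5.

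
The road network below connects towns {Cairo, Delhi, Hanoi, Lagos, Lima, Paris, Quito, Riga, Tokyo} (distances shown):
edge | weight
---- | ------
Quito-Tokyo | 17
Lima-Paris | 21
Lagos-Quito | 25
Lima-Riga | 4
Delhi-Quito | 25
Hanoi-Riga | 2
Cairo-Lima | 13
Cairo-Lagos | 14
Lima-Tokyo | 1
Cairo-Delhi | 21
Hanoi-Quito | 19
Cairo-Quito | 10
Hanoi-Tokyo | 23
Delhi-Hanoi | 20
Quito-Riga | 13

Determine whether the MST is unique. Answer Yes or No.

No

Sort edges by weight, then run Kruskal:
Lima-Tokyo (1): add — endpoints in different components.
Hanoi-Riga (2): add — endpoints in different components.
Lima-Riga (4): add — endpoints in different components.
Cairo-Quito (10): add — endpoints in different components.
Cairo-Lima (13): add — endpoints in different components.
Quito-Riga (13): skip — Riga and Quito already connected.
Cairo-Lagos (14): add — endpoints in different components.
Quito-Tokyo (17): skip — Tokyo and Quito already connected.
Hanoi-Quito (19): skip — Hanoi and Quito already connected.
Delhi-Hanoi (20): add — endpoints in different components.
Cairo-Delhi (21): skip — Delhi and Cairo already connected.
Lima-Paris (21): add — endpoints in different components.
Non-tree edge Quito-Riga has weight 13, equal to the heaviest edge on its tree cycle — swapping gives another MST of the same weight. Not unique.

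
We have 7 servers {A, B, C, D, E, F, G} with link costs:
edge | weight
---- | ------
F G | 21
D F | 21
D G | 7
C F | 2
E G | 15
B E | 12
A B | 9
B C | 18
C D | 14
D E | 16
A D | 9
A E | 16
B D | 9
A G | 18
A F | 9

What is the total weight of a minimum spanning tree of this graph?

48

Kruskal: consider edges lightest-first.
C F (2): add — endpoints in different components.
D G (7): add — endpoints in different components.
A B (9): add — endpoints in different components.
A D (9): add — endpoints in different components.
A F (9): add — endpoints in different components.
B D (9): skip — B and D already connected.
B E (12): add — endpoints in different components.
MST edges: C F, D G, A B, A D, A F, B E; total weight 2+7+9+9+9+12 = 48.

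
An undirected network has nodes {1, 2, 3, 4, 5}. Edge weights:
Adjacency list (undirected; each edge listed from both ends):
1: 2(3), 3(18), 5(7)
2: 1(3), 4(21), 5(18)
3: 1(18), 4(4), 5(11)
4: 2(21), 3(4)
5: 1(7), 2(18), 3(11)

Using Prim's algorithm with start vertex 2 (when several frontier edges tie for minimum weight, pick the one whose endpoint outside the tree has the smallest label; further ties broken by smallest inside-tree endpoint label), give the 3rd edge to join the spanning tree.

3-5

Prim's algorithm from 2:
Step 1: frontier [1 2 3, 2 5 18, 2 4 21] → take 1 2 (3); add 1.
Step 2: frontier [1 5 7, 1 3 18, 2 5 18, 2 4 21] → take 1 5 (7); add 5.
Step 3: frontier [1 3 18, 2 4 21, 3 5 11] → take 3 5 (11); add 3.
Step 4: frontier [2 4 21, 3 4 4] → take 3 4 (4); add 4.
The 3rd edge added is 3 5.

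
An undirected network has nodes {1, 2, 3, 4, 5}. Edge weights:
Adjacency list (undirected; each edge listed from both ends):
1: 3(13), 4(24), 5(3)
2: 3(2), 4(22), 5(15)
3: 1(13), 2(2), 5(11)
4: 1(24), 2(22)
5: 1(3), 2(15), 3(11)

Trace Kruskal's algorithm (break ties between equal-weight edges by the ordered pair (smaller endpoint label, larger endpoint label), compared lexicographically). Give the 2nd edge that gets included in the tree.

Kruskal's algorithm — process edges by increasing weight (ties by edge label):
2-3 (2): add. Components now {1} {2,3} {4} {5}
1-5 (3): add. Components now {1,5} {2,3} {4}
3-5 (11): add. Components now {1,2,3,5} {4}
1-3 (13): skip — 1 and 3 already connected.
2-5 (15): skip — 2 and 5 already connected.
2-4 (22): add. Components now {1,2,3,4,5}
The 2nd edge added is 1-5.

1-5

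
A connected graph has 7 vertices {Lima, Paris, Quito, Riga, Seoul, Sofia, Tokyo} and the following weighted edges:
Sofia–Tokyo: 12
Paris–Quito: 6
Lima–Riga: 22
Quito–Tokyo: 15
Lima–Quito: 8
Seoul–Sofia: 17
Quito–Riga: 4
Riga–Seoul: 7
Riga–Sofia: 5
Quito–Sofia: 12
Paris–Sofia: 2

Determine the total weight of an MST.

Sort edges by weight, then run Kruskal:
Paris–Sofia (2): add. Components now {Paris,Sofia} {Lima} {Tokyo} {Seoul} {Quito} {Riga}
Quito–Riga (4): add. Components now {Paris,Sofia} {Lima} {Tokyo} {Seoul} {Quito,Riga}
Riga–Sofia (5): add. Components now {Paris,Quito,Riga,Sofia} {Lima} {Tokyo} {Seoul}
Paris–Quito (6): skip — Paris and Quito already connected.
Riga–Seoul (7): add. Components now {Paris,Quito,Riga,Seoul,Sofia} {Lima} {Tokyo}
Lima–Quito (8): add. Components now {Lima,Paris,Quito,Riga,Seoul,Sofia} {Tokyo}
Quito–Sofia (12): skip — Sofia and Quito already connected.
Sofia–Tokyo (12): add. Components now {Lima,Paris,Quito,Riga,Seoul,Sofia,Tokyo}
MST edges: Paris–Sofia, Quito–Riga, Riga–Sofia, Riga–Seoul, Lima–Quito, Sofia–Tokyo; total weight 2+4+5+7+8+12 = 38.

38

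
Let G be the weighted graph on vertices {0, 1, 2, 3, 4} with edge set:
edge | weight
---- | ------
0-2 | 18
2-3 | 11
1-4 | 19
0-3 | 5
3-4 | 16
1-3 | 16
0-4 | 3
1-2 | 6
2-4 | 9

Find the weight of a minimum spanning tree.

23

Prim's algorithm from 0:
Step 1: frontier [0-4 3, 0-3 5, 0-2 18] → take 0-4 (3); add 4.
Step 2: frontier [0-3 5, 0-2 18, 2-4 9, 3-4 16, 1-4 19] → take 0-3 (5); add 3.
Step 3: frontier [0-2 18, 2-3 11, 1-3 16, 2-4 9, 1-4 19] → take 2-4 (9); add 2.
Step 4: frontier [1-2 6, 1-3 16, 1-4 19] → take 1-2 (6); add 1.
MST edges: 0-4, 0-3, 2-4, 1-2; total weight 3+5+9+6 = 23.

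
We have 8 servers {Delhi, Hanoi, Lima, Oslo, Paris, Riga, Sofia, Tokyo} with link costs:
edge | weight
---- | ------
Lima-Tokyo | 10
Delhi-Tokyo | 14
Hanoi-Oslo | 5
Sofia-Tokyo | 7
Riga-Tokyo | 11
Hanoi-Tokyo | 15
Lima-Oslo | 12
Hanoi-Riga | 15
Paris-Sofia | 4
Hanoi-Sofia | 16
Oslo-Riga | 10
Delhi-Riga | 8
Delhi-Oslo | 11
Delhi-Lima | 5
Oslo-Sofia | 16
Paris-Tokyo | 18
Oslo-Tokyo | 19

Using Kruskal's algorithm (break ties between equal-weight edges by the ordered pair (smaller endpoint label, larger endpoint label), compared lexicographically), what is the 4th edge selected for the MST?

Sofia-Tokyo

Kruskal: consider edges lightest-first.
Paris-Sofia (4): add — endpoints in different components.
Delhi-Lima (5): add — endpoints in different components.
Hanoi-Oslo (5): add — endpoints in different components.
Sofia-Tokyo (7): add — endpoints in different components.
Delhi-Riga (8): add — endpoints in different components.
Lima-Tokyo (10): add — endpoints in different components.
Oslo-Riga (10): add — endpoints in different components.
The 4th edge added is Sofia-Tokyo.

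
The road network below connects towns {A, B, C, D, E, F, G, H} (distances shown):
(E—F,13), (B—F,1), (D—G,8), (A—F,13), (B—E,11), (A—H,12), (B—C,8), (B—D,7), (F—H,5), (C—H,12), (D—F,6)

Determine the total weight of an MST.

51

Sort edges by weight, then run Kruskal:
B—F (1): add — endpoints in different components.
F—H (5): add — endpoints in different components.
D—F (6): add — endpoints in different components.
B—D (7): skip — B and D already connected.
B—C (8): add — endpoints in different components.
D—G (8): add — endpoints in different components.
B—E (11): add — endpoints in different components.
A—H (12): add — endpoints in different components.
MST edges: B—F, F—H, D—F, B—C, D—G, B—E, A—H; total weight 1+5+6+8+8+11+12 = 51.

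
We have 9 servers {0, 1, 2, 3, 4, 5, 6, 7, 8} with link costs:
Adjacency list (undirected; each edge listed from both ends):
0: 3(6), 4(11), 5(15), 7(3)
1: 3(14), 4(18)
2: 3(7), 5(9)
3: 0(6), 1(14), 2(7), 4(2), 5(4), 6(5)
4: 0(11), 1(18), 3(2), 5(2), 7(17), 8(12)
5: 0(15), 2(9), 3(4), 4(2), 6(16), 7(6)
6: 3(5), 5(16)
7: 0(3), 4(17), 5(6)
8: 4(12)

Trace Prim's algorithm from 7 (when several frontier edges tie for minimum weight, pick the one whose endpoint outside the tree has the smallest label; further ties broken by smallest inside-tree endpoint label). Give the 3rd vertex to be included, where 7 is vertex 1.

Prim's algorithm from 7:
Step 1: cheapest edge leaving the tree is 0–7 (3); add 0.
Step 2: cheapest edge leaving the tree is 0–3 (6); add 3.
Step 3: cheapest edge leaving the tree is 3–4 (2); add 4.
Step 4: cheapest edge leaving the tree is 4–5 (2); add 5.
Step 5: cheapest edge leaving the tree is 3–6 (5); add 6.
Step 6: cheapest edge leaving the tree is 2–3 (7); add 2.
Step 7: cheapest edge leaving the tree is 4–8 (12); add 8.
Step 8: cheapest edge leaving the tree is 1–3 (14); add 1.
Vertex order: 7, 0, 3, 4, 5, 6, 2, 8, 1. The 3rd vertex is 3.

3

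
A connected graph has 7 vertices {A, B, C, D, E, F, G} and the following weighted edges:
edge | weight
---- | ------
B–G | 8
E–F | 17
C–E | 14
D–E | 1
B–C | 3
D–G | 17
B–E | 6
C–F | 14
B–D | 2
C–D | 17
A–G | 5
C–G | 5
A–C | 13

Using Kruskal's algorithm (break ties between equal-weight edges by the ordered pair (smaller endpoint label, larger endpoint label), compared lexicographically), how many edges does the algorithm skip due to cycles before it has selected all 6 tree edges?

4

Kruskal's algorithm — process edges by increasing weight (ties by edge label):
D–E (1): add. Components now {A} {B} {C} {D,E} {F} {G}
B–D (2): add. Components now {A} {B,D,E} {C} {F} {G}
B–C (3): add. Components now {A} {B,C,D,E} {F} {G}
A–G (5): add. Components now {A,G} {B,C,D,E} {F}
C–G (5): add. Components now {A,B,C,D,E,G} {F}
B–E (6): skip — B and E already connected.
B–G (8): skip — B and G already connected.
A–C (13): skip — A and C already connected.
C–E (14): skip — C and E already connected.
C–F (14): add. Components now {A,B,C,D,E,F,G}
Edges rejected before the tree was complete: 4.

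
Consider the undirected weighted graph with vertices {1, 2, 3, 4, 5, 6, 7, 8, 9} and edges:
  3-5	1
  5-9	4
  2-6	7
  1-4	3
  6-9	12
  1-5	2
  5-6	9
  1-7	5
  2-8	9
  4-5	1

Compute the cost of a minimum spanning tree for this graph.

38

Kruskal's algorithm — process edges by increasing weight (ties by edge label):
3-5 (1): add — endpoints in different components.
4-5 (1): add — endpoints in different components.
1-5 (2): add — endpoints in different components.
1-4 (3): skip — 1 and 4 already connected.
5-9 (4): add — endpoints in different components.
1-7 (5): add — endpoints in different components.
2-6 (7): add — endpoints in different components.
2-8 (9): add — endpoints in different components.
5-6 (9): add — endpoints in different components.
MST edges: 3-5, 4-5, 1-5, 5-9, 1-7, 2-6, 2-8, 5-6; total weight 1+1+2+4+5+7+9+9 = 38.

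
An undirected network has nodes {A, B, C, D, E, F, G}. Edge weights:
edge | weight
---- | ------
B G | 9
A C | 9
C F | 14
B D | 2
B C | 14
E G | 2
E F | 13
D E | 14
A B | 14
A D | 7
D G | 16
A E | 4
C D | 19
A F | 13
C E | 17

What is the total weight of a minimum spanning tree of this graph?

Kruskal: consider edges lightest-first.
B D (2): add — endpoints in different components.
E G (2): add — endpoints in different components.
A E (4): add — endpoints in different components.
A D (7): add — endpoints in different components.
A C (9): add — endpoints in different components.
B G (9): skip — B and G already connected.
A F (13): add — endpoints in different components.
MST edges: B D, E G, A E, A D, A C, A F; total weight 2+2+4+7+9+13 = 37.

37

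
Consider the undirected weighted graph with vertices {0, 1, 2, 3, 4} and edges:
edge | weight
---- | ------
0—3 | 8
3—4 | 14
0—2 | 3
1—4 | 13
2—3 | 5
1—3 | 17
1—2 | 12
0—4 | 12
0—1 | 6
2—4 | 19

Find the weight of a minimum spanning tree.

Prim's algorithm from 4:
Step 1: frontier [0—4 12, 1—4 13, 3—4 14, 2—4 19] → take 0—4 (12); add 0.
Step 2: frontier [0—2 3, 0—1 6, 0—3 8, 1—4 13, 3—4 14, 2—4 19] → take 0—2 (3); add 2.
Step 3: frontier [0—1 6, 0—3 8, 2—3 5, 1—2 12, 1—4 13, 3—4 14] → take 2—3 (5); add 3.
Step 4: frontier [0—1 6, 1—2 12, 1—3 17, 1—4 13] → take 0—1 (6); add 1.
MST edges: 0—4, 0—2, 2—3, 0—1; total weight 12+3+5+6 = 26.

26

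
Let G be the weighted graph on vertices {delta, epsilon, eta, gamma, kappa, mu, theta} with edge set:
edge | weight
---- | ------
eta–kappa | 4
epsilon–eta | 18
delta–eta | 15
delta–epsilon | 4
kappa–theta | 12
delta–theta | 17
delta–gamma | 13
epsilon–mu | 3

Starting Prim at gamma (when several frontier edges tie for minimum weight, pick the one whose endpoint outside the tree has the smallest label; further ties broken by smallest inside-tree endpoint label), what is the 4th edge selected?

Grow the tree from gamma using Prim:
Step 1: cheapest edge leaving the tree is delta–gamma (13); add delta.
Step 2: cheapest edge leaving the tree is delta–epsilon (4); add epsilon.
Step 3: cheapest edge leaving the tree is epsilon–mu (3); add mu.
Step 4: cheapest edge leaving the tree is delta–eta (15); add eta.
Step 5: cheapest edge leaving the tree is eta–kappa (4); add kappa.
Step 6: cheapest edge leaving the tree is kappa–theta (12); add theta.
The 4th edge added is delta–eta.

delta-eta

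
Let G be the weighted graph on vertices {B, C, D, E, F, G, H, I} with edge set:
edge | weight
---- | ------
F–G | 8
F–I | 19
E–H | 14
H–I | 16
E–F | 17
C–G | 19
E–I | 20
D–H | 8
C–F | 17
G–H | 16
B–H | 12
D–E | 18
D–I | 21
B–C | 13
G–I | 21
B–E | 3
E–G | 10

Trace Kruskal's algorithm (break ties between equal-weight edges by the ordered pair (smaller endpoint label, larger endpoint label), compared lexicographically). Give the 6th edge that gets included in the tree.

B-C

Kruskal's algorithm — process edges by increasing weight (ties by edge label):
B–E (3): add — endpoints in different components.
D–H (8): add — endpoints in different components.
F–G (8): add — endpoints in different components.
E–G (10): add — endpoints in different components.
B–H (12): add — endpoints in different components.
B–C (13): add — endpoints in different components.
E–H (14): skip — E and H already connected.
G–H (16): skip — G and H already connected.
H–I (16): add — endpoints in different components.
The 6th edge added is B–C.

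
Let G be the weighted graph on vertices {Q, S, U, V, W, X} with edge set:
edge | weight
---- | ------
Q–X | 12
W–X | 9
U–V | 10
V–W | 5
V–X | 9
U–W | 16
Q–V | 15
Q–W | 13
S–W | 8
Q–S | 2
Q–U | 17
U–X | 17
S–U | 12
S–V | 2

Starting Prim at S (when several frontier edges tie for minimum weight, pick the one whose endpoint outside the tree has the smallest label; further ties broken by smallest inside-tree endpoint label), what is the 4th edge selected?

Prim, starting at S.
Step 1: frontier [Q–S 2, S–V 2, S–W 8, S–U 12] → take Q–S (2); add Q.
Step 2: frontier [Q–X 12, Q–W 13, Q–V 15, Q–U 17, S–V 2, S–W 8, S–U 12] → take S–V (2); add V.
Step 3: frontier [Q–X 12, Q–W 13, Q–U 17, S–W 8, S–U 12, V–W 5, V–X 9, U–V 10] → take V–W (5); add W.
Step 4: frontier [Q–X 12, Q–U 17, S–U 12, V–X 9, U–V 10, W–X 9, U–W 16] → take V–X (9); add X.
Step 5: frontier [Q–U 17, S–U 12, U–V 10, U–W 16, U–X 17] → take U–V (10); add U.
The 4th edge added is V–X.

V-X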